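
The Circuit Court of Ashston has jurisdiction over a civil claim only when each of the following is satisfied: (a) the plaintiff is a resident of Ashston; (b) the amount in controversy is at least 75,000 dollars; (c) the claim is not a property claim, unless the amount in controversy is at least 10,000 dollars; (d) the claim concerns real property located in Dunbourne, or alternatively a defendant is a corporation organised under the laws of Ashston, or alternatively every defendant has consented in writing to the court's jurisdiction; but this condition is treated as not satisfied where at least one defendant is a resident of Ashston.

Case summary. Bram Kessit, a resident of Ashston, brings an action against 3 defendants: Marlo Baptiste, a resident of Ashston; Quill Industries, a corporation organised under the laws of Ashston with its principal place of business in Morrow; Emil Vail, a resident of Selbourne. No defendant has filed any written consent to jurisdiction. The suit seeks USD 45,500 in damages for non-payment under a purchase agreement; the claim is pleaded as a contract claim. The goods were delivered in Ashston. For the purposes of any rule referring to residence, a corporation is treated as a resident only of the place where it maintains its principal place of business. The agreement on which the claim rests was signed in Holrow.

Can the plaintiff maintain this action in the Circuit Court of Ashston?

The Circuit Court of Ashston:
  (a) The plaintiff resides in Ashston. Condition met.
  (b) The amount in controversy is USD 45,500, below the $75,000 floor. Fails.
  (c) The claim is a contract claim, not a property claim. Condition met.
  (d) Quill Industries is organised under the laws of Ashston, so this disjunct is met. However, Marlo Baptiste resides in Ashston, which falls within the stated exception and so defeats the condition. Not met.
  → The court lacks jurisdiction.

No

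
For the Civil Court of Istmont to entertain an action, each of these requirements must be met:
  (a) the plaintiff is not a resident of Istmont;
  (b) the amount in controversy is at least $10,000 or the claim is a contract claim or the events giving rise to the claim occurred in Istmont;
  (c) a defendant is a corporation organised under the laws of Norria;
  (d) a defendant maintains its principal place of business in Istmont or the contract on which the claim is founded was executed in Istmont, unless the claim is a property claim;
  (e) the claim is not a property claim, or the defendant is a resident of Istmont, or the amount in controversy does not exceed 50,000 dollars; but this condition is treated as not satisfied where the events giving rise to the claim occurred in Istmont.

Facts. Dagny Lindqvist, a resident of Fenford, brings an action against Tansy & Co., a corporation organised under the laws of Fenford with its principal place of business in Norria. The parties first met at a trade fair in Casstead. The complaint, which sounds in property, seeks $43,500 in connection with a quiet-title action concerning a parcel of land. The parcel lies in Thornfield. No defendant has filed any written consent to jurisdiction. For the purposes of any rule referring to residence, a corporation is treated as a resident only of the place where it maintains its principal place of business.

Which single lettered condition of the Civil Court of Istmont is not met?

The Civil Court of Istmont:
  (a) The plaintiff resides in Fenford, which is not Istmont. Satisfied.
  (b) The amount in controversy is 43,500 dollars, which meets the 10,000 dollars floor, so one alternative holds. Satisfied.
  (c) The corporate defendant(s) are organised in Fenford, not Norria. Not satisfied.
  (d) The corporate defendant(s) have their principal place of business in Norria, not Istmont; no contract (and hence no place of execution) is alleged — no alternative holds. However, the claim is a property claim, so the 'unless' proviso supplies this condition. Satisfied.
  (e) The amount in controversy is USD 43,500, within the USD 50,000 ceiling — that alternative is enough. The exception is not triggered, since the operative events occurred in Thornfield, not Istmont. Met.
Only condition (c) fails.

(c)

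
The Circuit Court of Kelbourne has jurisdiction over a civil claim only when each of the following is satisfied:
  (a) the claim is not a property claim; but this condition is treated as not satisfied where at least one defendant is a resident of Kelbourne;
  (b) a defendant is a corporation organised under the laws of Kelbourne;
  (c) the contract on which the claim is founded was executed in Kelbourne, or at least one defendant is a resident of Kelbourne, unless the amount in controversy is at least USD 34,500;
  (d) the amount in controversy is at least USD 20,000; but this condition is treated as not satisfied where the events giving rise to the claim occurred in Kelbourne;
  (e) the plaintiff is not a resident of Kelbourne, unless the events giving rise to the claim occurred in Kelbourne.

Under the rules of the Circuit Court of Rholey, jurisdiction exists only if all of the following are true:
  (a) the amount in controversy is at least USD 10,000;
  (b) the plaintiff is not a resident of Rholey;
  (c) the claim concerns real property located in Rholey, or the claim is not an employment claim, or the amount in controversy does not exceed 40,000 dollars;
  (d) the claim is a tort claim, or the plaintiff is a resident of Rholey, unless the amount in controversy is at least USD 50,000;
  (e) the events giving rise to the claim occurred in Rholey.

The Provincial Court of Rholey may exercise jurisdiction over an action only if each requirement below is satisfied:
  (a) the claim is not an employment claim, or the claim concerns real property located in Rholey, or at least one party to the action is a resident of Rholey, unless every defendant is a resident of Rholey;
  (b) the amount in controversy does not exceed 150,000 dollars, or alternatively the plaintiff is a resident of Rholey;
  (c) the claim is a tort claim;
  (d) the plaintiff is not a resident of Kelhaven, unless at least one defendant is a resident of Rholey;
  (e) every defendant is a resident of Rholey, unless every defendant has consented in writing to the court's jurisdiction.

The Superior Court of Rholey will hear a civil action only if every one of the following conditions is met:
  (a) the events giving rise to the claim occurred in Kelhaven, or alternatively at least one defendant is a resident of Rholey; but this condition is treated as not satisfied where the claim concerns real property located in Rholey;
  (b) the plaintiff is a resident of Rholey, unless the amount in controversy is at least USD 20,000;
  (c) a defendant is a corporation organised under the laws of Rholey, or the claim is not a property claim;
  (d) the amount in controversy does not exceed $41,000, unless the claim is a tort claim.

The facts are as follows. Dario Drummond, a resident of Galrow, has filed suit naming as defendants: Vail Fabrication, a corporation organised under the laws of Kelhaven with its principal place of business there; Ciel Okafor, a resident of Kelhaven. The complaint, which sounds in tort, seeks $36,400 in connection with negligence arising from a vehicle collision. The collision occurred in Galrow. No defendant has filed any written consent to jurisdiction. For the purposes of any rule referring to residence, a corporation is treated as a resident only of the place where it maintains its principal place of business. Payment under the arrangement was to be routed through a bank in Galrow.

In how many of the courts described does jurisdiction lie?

The Circuit Court of Kelbourne:
  (a) The claim is a tort claim, not a property claim. The exception is not triggered, since no defendant resides in Kelbourne (they reside in Kelhaven, Kelhaven). Condition met.
  (b) The corporate defendant(s) are organised in Kelhaven, not Kelbourne. Not met.
  (c) No contract (and hence no place of execution) is alleged; no defendant resides in Kelbourne (they reside in Kelhaven, Kelhaven) — every alternative fails. However, the amount in controversy is $36,400, which meets the USD 34,500 floor, so the 'unless' proviso supplies this condition. Met.
  (d) The amount in controversy is USD 36,400, which meets the 20,000 dollars floor. The exception is not triggered, since the operative events occurred in Galrow, not Kelbourne. Met.
  (e) The plaintiff resides in Galrow, which is not Kelbourne. Satisfied.
  → At least one condition fails; no jurisdiction.
The Circuit Court of Rholey:
  (a) The amount in controversy is USD 36,400, which meets the $10,000 floor. Satisfied.
  (b) The plaintiff resides in Galrow, which is not Rholey. Met.
  (c) The claim is a tort claim, not an employment claim, so one alternative holds. Met.
  (d) The claim is a tort claim — that alternative is enough. Satisfied.
  (e) The operative events occurred in Galrow, not Rholey. Not satisfied.
  → At least one condition fails; no jurisdiction.
The Provincial Court of Rholey:
  (a) The claim is a tort claim, not an employment claim — that alternative is enough. Met.
  (b) The amount in controversy is USD 36,400, within the $150,000 ceiling — that alternative is enough. Condition met.
  (c) The claim is a tort claim. Met.
  (d) The plaintiff resides in Galrow, which is not Kelhaven. Satisfied.
  (e) The defendants reside as follows — Vail Fabrication in Kelhaven, Ciel Okafor in Kelhaven — not all in Rholey. The proviso offers no rescue either, since no such written consent has been filed. Not met.
  → Not every requirement is met — no jurisdiction.
The Superior Court of Rholey:
  (a) The operative events occurred in Galrow, not Kelhaven; no defendant resides in Rholey (they reside in Kelhaven, Kelhaven) — none of the alternatives is met. Condition not met.
  (b) The plaintiff resides in Galrow, not Rholey. But the amount in controversy is 36,400 dollars, which meets the 20,000 dollars floor, and the 'unless' clause therefore excuses the requirement. Condition met.
  (c) The claim is a tort claim, not a property claim — that alternative is enough. Satisfied.
  (d) The amount in controversy is $36,400, within the USD 41,000 ceiling. Met.
  → No jurisdiction.
No court satisfies all of its conditions.

0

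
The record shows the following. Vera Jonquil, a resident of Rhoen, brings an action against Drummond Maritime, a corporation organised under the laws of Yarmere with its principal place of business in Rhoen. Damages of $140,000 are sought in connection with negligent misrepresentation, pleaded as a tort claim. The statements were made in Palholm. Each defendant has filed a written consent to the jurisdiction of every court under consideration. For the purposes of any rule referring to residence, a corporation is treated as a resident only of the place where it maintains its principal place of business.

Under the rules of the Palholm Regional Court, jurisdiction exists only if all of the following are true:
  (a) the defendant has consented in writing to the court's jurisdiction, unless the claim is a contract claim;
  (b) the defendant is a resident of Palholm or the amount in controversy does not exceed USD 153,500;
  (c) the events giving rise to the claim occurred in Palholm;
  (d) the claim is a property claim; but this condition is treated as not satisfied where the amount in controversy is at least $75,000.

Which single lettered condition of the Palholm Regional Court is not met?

(d)

The Palholm Regional Court:
  (a) Every defendant has filed written consent. Satisfied.
  (b) The amount in controversy is 140,000 dollars, within the $153,500 ceiling, so this disjunct is met. Satisfied.
  (c) The operative events occurred in Palholm. Satisfied.
  (d) The claim is a tort claim, not a property claim. Fails.
Only condition (d) fails.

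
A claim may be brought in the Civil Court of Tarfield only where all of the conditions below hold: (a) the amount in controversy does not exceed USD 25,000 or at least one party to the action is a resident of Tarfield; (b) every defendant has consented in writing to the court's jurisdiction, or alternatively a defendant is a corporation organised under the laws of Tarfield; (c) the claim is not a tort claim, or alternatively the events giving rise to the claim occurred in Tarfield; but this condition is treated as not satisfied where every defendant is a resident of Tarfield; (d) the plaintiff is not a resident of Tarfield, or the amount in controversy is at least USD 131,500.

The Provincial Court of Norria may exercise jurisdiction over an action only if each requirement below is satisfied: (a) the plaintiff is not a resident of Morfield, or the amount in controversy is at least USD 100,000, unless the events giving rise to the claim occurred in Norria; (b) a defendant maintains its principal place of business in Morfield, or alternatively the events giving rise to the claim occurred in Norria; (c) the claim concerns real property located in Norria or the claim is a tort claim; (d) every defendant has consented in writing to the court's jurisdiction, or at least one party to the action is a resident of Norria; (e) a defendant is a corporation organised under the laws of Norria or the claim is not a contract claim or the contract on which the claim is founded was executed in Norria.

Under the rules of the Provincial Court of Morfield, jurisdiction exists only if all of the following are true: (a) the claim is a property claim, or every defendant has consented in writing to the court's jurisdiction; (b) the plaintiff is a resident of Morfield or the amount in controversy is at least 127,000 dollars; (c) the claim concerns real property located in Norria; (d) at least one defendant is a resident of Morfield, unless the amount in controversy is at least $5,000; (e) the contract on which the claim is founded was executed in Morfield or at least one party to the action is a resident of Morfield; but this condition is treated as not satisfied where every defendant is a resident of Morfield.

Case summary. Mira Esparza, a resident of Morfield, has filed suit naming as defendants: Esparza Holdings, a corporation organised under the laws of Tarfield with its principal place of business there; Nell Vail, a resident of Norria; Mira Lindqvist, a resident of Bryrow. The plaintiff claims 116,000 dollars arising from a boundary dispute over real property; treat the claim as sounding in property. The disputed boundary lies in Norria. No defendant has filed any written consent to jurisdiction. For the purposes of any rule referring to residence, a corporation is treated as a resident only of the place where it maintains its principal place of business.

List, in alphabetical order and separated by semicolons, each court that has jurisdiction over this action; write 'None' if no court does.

the Civil Court of Tarfield; the Provincial Court of Morfield; the Provincial Court of Norria

The Civil Court of Tarfield:
  (a) Esparza Holdings resides in Tarfield, so one alternative holds. Met.
  (b) Esparza Holdings is organised under the laws of Tarfield, so this disjunct is met. Condition met.
  (c) The claim is a property claim, not a tort claim, which satisfies one of the alternatives. The carve-out does not apply: the defendants reside as follows — Esparza Holdings in Tarfield, Nell Vail in Norria, Mira Lindqvist in Bryrow — not all in Tarfield. Satisfied.
  (d) The plaintiff resides in Morfield, which is not Tarfield, so this disjunct is met. Met.
  → Every requirement is satisfied — jurisdiction.
The Provincial Court of Norria:
  (a) The amount in controversy is 116,000 dollars, which meets the $100,000 floor, so this disjunct is met. Met.
  (b) The operative events occurred in Norria, so this disjunct is met. Condition met.
  (c) The property lies in Norria, so one alternative holds. Condition met.
  (d) Nell Vail resides in Norria — that alternative is enough. Satisfied.
  (e) The claim is a property claim, not a contract claim, so one alternative holds. Satisfied.
  → Jurisdiction lies.
The Provincial Court of Morfield:
  (a) The claim is a property claim — that alternative is enough. Condition met.
  (b) The plaintiff resides in Morfield — that alternative is enough. Met.
  (c) The property lies in Norria. Met.
  (d) No defendant resides in Morfield (they reside in Tarfield, Norria, Bryrow). The proviso rescues it, though: the amount in controversy is 116,000 dollars, which meets the USD 5,000 floor. Satisfied.
  (e) Mira Esparza resides in Morfield, which satisfies one of the alternatives. The exception is not triggered, since the defendants reside as follows — Esparza Holdings in Tarfield, Nell Vail in Norria, Mira Lindqvist in Bryrow — not all in Morfield. Satisfied.
  → Jurisdiction lies.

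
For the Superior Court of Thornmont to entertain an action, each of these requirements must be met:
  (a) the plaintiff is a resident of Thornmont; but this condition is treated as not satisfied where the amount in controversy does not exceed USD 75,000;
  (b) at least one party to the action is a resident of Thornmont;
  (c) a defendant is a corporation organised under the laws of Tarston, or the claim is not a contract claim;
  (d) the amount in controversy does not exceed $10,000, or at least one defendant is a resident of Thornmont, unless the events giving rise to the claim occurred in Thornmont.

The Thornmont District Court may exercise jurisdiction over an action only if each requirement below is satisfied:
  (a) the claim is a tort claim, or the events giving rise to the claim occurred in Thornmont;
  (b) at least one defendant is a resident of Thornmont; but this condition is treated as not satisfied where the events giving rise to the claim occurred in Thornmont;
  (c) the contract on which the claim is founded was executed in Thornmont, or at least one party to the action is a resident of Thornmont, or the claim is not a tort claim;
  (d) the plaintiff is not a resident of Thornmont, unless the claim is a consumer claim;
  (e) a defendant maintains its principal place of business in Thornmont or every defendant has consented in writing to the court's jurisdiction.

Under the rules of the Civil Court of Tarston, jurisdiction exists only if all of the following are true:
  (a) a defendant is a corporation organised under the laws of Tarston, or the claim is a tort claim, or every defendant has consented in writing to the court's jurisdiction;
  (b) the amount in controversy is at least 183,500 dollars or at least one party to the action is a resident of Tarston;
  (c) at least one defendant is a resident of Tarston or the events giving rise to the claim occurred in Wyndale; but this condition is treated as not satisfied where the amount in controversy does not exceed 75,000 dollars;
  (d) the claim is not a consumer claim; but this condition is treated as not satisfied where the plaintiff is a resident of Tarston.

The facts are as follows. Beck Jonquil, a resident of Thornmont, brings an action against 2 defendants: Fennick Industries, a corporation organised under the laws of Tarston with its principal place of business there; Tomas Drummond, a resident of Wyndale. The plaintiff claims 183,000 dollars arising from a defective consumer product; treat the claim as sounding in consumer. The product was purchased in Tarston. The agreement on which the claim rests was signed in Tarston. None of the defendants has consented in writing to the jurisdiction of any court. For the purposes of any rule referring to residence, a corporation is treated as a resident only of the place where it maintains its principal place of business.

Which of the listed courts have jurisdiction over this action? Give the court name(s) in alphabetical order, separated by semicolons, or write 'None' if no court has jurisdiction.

None

The Superior Court of Thornmont:
  (a) The plaintiff resides in Thornmont. The carve-out does not apply: the amount in controversy is $183,000, above the 75,000 dollars ceiling. Condition met.
  (b) Beck Jonquil resides in Thornmont. Condition met.
  (c) Fennick Industries is organised under the laws of Tarston — that alternative is enough. Condition met.
  (d) The amount in controversy is $183,000, above the $10,000 ceiling; no defendant resides in Thornmont (they reside in Tarston, Wyndale) — no alternative holds. The proviso offers no rescue either, since the operative events occurred in Tarston, not Thornmont. Not met.
  → Not every requirement is met — no jurisdiction.
The Thornmont District Court:
  (a) The claim is a consumer claim, not a tort claim; the operative events occurred in Tarston, not Thornmont — no alternative holds. Not satisfied.
  (b) No defendant resides in Thornmont (they reside in Tarston, Wyndale). Not met.
  (c) Beck Jonquil resides in Thornmont, so one alternative holds. Satisfied.
  (d) The plaintiff resides in Thornmont. However, the claim is a consumer claim, so the 'unless' proviso supplies this condition. Satisfied.
  (e) The corporate defendant(s) have their principal place of business in Tarston, not Thornmont; no such written consent has been filed — none of the alternatives is met. Fails.
  → The court lacks jurisdiction.
The Civil Court of Tarston:
  (a) Fennick Industries is organised under the laws of Tarston, so this disjunct is met. Satisfied.
  (b) Fennick Industries resides in Tarston, which satisfies one of the alternatives. Satisfied.
  (c) Fennick Industries resides in Tarston, so one alternative holds. And the carve-out is inapplicable — the amount in controversy is $183,000, above the USD 75,000 ceiling. Satisfied.
  (d) The claim is a consumer claim. Fails.
  → Not every requirement is met — no jurisdiction.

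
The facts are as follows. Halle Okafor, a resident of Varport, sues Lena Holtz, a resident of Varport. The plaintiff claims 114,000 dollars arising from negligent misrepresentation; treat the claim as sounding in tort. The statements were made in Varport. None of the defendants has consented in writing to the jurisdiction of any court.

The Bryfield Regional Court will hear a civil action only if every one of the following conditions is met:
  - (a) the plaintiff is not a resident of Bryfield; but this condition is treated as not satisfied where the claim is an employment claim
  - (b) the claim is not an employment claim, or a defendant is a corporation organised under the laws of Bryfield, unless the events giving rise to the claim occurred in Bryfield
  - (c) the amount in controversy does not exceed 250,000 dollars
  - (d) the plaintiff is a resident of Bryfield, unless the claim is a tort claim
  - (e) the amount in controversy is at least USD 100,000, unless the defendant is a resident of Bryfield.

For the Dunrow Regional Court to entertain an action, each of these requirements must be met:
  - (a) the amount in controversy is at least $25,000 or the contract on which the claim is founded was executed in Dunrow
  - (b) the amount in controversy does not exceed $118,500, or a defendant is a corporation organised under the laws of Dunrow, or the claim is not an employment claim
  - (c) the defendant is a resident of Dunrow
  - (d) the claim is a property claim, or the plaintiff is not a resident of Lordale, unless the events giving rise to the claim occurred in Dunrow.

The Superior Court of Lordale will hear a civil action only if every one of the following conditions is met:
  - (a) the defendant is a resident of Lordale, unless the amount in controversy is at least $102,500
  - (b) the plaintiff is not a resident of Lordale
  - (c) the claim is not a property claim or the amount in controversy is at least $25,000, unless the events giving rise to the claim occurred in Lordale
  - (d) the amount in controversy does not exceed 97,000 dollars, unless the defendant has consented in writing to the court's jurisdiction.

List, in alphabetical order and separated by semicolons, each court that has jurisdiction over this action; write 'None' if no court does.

The Bryfield Regional Court:
  (a) The plaintiff resides in Varport, which is not Bryfield. And the carve-out is inapplicable — the claim is a tort claim, not an employment claim. Satisfied.
  (b) The claim is a tort claim, not an employment claim, so this disjunct is met. Met.
  (c) The amount in controversy is $114,000, within the 250,000 dollars ceiling. Satisfied.
  (d) The plaintiff resides in Varport, not Bryfield. However, the claim is a tort claim, so the 'unless' proviso supplies this condition. Satisfied.
  (e) The amount in controversy is $114,000, which meets the 100,000 dollars floor. Satisfied.
  → Every requirement is satisfied — jurisdiction.
The Dunrow Regional Court:
  (a) The amount in controversy is 114,000 dollars, which meets the USD 25,000 floor — that alternative is enough. Satisfied.
  (b) The amount in controversy is $114,000, within the $118,500 ceiling, which satisfies one of the alternatives. Met.
  (c) The defendant resides in Varport, not Dunrow. Not satisfied.
  (d) The plaintiff resides in Varport, which is not Lordale, which satisfies one of the alternatives. Condition met.
  → At least one condition fails; no jurisdiction.
The Superior Court of Lordale:
  (a) The defendant resides in Varport, not Lordale. However, the amount in controversy is 114,000 dollars, which meets the USD 102,500 floor, so the 'unless' proviso supplies this condition. Met.
  (b) The plaintiff resides in Varport, which is not Lordale. Satisfied.
  (c) The claim is a tort claim, not a property claim — that alternative is enough. Met.
  (d) The amount in controversy is USD 114,000, above the 97,000 dollars ceiling. The proviso offers no rescue either, since no such written consent has been filed. Fails.
  → No jurisdiction.

the Bryfield Regional Court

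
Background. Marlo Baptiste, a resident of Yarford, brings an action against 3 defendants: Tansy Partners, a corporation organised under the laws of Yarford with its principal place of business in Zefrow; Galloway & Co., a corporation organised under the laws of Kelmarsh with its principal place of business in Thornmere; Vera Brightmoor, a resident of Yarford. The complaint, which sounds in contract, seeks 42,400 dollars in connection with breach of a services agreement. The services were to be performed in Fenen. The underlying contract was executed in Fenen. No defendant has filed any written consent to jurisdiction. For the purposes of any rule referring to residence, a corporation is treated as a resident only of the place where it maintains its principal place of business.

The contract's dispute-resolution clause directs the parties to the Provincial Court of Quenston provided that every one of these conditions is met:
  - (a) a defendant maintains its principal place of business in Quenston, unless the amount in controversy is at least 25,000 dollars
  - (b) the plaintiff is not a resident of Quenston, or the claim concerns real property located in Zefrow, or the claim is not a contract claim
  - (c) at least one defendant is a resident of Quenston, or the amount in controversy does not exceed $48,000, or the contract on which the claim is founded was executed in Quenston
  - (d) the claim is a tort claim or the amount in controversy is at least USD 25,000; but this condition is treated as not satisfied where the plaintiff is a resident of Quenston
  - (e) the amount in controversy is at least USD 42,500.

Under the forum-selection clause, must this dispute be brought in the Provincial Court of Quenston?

The Provincial Court of Quenston:
  (a) The corporate defendant(s) have their principal place of business in Thornmere, Zefrow, not Quenston. But the amount in controversy is $42,400, which meets the $25,000 floor, and the 'unless' clause therefore excuses the requirement. Met.
  (b) The plaintiff resides in Yarford, which is not Quenston — that alternative is enough. Condition met.
  (c) The amount in controversy is 42,400 dollars, within the USD 48,000 ceiling, so one alternative holds. Met.
  (d) The amount in controversy is 42,400 dollars, which meets the USD 25,000 floor, so one alternative holds. And the carve-out is inapplicable — the plaintiff resides in Yarford, not Quenston. Satisfied.
  (e) The amount in controversy is 42,400 dollars, below the USD 42,500 floor. Not satisfied.
  → Forum clause is not triggered.

No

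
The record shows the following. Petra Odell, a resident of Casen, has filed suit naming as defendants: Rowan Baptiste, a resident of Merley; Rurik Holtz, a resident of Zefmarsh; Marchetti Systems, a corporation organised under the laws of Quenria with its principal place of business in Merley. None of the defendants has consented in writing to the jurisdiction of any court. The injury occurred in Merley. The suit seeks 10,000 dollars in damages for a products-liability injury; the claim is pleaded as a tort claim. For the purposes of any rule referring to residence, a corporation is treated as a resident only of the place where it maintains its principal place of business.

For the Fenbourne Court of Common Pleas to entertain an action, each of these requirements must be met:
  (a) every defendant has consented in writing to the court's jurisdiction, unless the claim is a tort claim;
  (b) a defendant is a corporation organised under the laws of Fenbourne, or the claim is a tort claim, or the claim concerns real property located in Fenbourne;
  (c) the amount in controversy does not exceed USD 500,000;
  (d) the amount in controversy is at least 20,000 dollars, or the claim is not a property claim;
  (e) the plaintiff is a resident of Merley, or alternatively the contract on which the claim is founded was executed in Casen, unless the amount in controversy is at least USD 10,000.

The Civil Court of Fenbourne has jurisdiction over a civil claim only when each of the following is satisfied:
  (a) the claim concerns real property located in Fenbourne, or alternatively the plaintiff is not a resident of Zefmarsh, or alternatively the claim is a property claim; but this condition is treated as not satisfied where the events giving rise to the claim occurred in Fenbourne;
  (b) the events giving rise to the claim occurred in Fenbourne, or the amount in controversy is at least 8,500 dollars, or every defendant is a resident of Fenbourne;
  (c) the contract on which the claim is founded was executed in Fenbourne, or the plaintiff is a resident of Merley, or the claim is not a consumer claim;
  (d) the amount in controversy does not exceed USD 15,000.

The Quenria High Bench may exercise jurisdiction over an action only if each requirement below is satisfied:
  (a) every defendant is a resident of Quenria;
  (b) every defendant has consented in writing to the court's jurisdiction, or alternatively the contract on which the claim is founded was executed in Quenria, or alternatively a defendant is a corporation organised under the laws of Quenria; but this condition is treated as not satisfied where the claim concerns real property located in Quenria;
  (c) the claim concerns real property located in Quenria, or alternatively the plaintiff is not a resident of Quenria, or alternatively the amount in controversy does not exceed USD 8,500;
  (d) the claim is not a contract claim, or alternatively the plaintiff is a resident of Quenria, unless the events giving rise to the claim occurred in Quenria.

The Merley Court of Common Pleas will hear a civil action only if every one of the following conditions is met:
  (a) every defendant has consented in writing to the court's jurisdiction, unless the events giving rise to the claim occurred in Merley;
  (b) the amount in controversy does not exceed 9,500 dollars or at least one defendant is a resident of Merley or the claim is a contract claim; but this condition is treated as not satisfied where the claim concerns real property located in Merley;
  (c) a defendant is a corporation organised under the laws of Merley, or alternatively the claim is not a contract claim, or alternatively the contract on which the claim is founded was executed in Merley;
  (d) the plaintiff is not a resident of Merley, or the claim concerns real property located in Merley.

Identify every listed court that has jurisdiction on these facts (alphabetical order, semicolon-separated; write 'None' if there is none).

The Fenbourne Court of Common Pleas:
  (a) No such written consent has been filed. However, the claim is a tort claim, so the 'unless' proviso supplies this condition. Met.
  (b) The claim is a tort claim, so one alternative holds. Condition met.
  (c) The amount in controversy is 10,000 dollars, within the 500,000 dollars ceiling. Met.
  (d) The claim is a tort claim, not a property claim, which satisfies one of the alternatives. Met.
  (e) The plaintiff resides in Casen, not Merley; no contract (and hence no place of execution) is alleged — every alternative fails. But the amount in controversy is 10,000 dollars, which meets the $10,000 floor, and the 'unless' clause therefore excuses the requirement. Satisfied.
  → Every requirement is satisfied — jurisdiction.
The Civil Court of Fenbourne:
  (a) The plaintiff resides in Casen, which is not Zefmarsh, so one alternative holds. And the carve-out is inapplicable — the operative events occurred in Merley, not Fenbourne. Satisfied.
  (b) The amount in controversy is USD 10,000, which meets the 8,500 dollars floor, so one alternative holds. Met.
  (c) The claim is a tort claim, not a consumer claim, so one alternative holds. Condition met.
  (d) The amount in controversy is $10,000, within the USD 15,000 ceiling. Met.
  → The court has jurisdiction.
The Quenria High Bench:
  (a) The defendants reside as follows — Rowan Baptiste in Merley, Rurik Holtz in Zefmarsh, Marchetti Systems in Merley — not all in Quenria. Not satisfied.
  (b) Marchetti Systems is organised under the laws of Quenria, which satisfies one of the alternatives. And the carve-out is inapplicable — the claim does not concern real property. Condition met.
  (c) The plaintiff resides in Casen, which is not Quenria, so this disjunct is met. Met.
  (d) The claim is a tort claim, not a contract claim, so this disjunct is met. Condition met.
  → No jurisdiction.
The Merley Court of Common Pleas:
  (a) No such written consent has been filed. But the operative events occurred in Merley, and the 'unless' clause therefore excuses the requirement. Condition met.
  (b) Rowan Baptiste resides in Merley, which satisfies one of the alternatives. The carve-out does not apply: the claim does not concern real property. Condition met.
  (c) The claim is a tort claim, not a contract claim, so this disjunct is met. Satisfied.
  (d) The plaintiff resides in Casen, which is not Merley — that alternative is enough. Satisfied.
  → The court has jurisdiction.

the Civil Court of Fenbourne; the Fenbourne Court of Common Pleas; the Merley Court of Common Pleas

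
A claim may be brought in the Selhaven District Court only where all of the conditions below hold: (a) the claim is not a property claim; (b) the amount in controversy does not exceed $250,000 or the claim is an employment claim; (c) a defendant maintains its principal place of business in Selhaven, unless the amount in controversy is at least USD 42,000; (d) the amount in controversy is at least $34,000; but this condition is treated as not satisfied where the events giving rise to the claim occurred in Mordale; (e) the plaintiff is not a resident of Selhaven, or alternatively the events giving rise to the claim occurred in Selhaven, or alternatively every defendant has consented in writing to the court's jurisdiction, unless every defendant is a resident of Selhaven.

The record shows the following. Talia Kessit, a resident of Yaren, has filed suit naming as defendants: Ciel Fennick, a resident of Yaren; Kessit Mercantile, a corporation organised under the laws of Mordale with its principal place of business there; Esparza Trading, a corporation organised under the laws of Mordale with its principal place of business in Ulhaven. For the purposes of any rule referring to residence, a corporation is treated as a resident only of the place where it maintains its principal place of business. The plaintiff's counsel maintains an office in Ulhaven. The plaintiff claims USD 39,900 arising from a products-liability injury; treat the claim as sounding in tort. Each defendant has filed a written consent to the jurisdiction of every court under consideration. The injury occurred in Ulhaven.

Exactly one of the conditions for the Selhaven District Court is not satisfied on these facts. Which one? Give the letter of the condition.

(c)

The Selhaven District Court:
  (a) The claim is a tort claim, not a property claim. Condition met.
  (b) The amount in controversy is USD 39,900, within the USD 250,000 ceiling, so one alternative holds. Condition met.
  (c) The corporate defendant(s) have their principal place of business in Mordale, Ulhaven, not Selhaven. And the amount in controversy is USD 39,900, below the USD 42,000 floor, so the proviso does not save it. Condition not met.
  (d) The amount in controversy is $39,900, which meets the USD 34,000 floor. The exception is not triggered, since the operative events occurred in Ulhaven, not Mordale. Condition met.
  (e) The plaintiff resides in Yaren, which is not Selhaven, so one alternative holds. Condition met.
Only condition (c) fails.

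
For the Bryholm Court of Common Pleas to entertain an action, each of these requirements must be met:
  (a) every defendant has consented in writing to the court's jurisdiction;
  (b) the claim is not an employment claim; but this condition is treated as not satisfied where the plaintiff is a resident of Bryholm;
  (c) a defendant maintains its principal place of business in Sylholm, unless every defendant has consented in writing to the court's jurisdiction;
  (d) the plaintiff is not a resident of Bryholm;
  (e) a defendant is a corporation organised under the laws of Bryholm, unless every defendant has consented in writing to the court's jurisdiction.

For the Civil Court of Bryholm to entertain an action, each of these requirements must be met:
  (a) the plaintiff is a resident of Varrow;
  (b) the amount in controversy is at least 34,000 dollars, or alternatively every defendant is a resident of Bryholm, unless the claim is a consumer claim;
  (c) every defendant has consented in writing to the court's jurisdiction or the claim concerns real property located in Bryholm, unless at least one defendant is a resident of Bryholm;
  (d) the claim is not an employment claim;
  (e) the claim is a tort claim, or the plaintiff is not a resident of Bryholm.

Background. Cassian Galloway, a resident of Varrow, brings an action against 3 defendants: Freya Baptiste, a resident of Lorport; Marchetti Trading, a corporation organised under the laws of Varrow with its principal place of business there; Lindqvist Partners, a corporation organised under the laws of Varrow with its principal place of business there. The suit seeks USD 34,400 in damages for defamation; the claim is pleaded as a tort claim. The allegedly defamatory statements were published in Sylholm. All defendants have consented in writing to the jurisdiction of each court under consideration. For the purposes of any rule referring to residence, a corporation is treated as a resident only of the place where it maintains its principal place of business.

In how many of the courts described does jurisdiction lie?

2

The Bryholm Court of Common Pleas:
  (a) Every defendant has filed written consent. Met.
  (b) The claim is a tort claim, not an employment claim. The exception is not triggered, since the plaintiff resides in Varrow, not Bryholm. Met.
  (c) The corporate defendant(s) have their principal place of business in Varrow, not Sylholm. But every defendant has filed written consent, and the 'unless' clause therefore excuses the requirement. Condition met.
  (d) The plaintiff resides in Varrow, which is not Bryholm. Met.
  (e) The corporate defendant(s) are organised in Varrow, not Bryholm. The proviso rescues it, though: every defendant has filed written consent. Met.
  → Jurisdiction lies.
The Civil Court of Bryholm:
  (a) The plaintiff resides in Varrow. Met.
  (b) The amount in controversy is USD 34,400, which meets the $34,000 floor, so one alternative holds. Satisfied.
  (c) Every defendant has filed written consent — that alternative is enough. Condition met.
  (d) The claim is a tort claim, not an employment claim. Condition met.
  (e) The claim is a tort claim, so this disjunct is met. Met.
  → All conditions met; jurisdiction exists.
Courts with jurisdiction: the Bryholm Court of Common Pleas, the Civil Court of Bryholm — 2 in total.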